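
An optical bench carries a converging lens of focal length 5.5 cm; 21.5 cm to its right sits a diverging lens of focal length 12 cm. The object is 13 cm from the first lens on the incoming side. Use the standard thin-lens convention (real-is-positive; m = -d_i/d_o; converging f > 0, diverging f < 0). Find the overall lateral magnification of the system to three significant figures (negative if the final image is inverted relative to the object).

Lens 1: 1/d_i1 = 1/f_1 - 1/d_o1 = 1/5.5 - 1/13 = 0.10490 cm^-1, so d_i1 = 9.533 cm.
m_1 = -(9.533)/13 = -0.7333.
Object distance for lens 2: d_o2 = 21.5 - 9.533 = 11.967 cm.
Lens 2: 1/d_i2 = 1/f_2 - 1/d_o2 = 1/(-12) - 1/(11.967) = -0.16690 cm^-1, so d_i2 = -5.992 cm.
m_2 = -(-5.992)/(11.967) = 0.5007.
The system's lateral magnification is m_1 m_2 = (-0.7333)(0.5007) = -0.3672.

-0.367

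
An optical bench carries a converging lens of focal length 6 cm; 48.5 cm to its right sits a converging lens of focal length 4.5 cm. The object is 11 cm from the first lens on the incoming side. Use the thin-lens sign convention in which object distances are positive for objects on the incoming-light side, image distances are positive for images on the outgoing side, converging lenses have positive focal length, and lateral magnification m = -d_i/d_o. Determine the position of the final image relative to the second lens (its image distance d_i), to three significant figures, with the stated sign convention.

5.16 cm

Lens 1: 1/d_i1 = 1/f_1 - 1/d_o1 = 1/6 - 1/11 = 0.07576 cm^-1, so d_i1 = 13.200 cm.
Object distance for lens 2: d_o2 = 48.5 - 13.200 = 35.300 cm.
Lens 2: 1/d_i2 = 1/f_2 - 1/d_o2 = 1/4.5 - 1/(35.300) = 0.19389 cm^-1, so d_i2 = 5.157 cm.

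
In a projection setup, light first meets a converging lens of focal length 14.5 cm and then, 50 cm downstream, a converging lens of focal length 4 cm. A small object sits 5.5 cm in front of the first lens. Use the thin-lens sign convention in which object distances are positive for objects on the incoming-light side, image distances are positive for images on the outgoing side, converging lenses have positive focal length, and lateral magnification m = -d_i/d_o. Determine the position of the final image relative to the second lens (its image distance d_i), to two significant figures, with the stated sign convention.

4.3 cm

Applying the thin-lens equation to the first lens, 1/14.5 = 1/5.5 + 1/d_i1, which gives d_i1 = -8.861 cm.
The intermediate image is virtual, 8.861 cm to the left of lens 1, so d_o2 = L - d_i1 = 50 - (-8.861) = 58.861 cm.
Applying the thin-lens equation again with f_2 = 4 cm and d_o2 = 58.861 cm gives d_i2 = 4.292 cm.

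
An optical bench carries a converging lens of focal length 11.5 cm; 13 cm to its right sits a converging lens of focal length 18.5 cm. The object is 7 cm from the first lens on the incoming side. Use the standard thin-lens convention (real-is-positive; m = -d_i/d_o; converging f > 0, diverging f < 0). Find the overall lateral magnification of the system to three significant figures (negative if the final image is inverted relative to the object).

-3.82

First lens: d_i1 = 1/(1/11.5 - 1/7) = -17.889 cm.
m_1 = -(-17.889)/7 = 2.5556.
With d_i1 < 0 the first image is virtual and lies on the object side; the object distance for lens 2 is d_o2 = 13 - (-17.889) = 30.889 cm.
Second lens: d_i2 = 1/(1/18.5 - 1/(30.889)) = 46.126 cm.
m_2 = -(46.126)/(30.889) = -1.4933.
Overall magnification: m = m_1 m_2 = -3.8161.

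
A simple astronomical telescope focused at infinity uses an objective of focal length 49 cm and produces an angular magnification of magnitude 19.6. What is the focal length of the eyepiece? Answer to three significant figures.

|M| = f_obj/f_eye, so f_eye = f_obj/|M| = 49/19.6 = 2.500 cm.

2.50 cm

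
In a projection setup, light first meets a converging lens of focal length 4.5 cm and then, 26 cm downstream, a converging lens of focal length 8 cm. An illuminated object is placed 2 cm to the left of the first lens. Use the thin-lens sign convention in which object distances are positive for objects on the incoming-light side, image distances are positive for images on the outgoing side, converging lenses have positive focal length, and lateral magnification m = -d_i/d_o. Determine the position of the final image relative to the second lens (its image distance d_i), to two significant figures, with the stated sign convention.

First lens: d_i1 = 1/(1/4.5 - 1/2) = -3.600 cm.
With d_i1 < 0 the first image is virtual and lies on the object side; the object distance for lens 2 is d_o2 = 26 - (-3.600) = 29.600 cm.
Second lens: d_i2 = 1/(1/8 - 1/(29.600)) = 10.963 cm.

11 cm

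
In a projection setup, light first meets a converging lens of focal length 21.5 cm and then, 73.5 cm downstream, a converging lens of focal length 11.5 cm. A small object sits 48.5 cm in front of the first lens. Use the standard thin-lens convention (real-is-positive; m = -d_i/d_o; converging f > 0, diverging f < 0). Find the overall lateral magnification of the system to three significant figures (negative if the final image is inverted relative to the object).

0.392

Lens 1: 1/d_i1 = 1/f_1 - 1/d_o1 = 1/21.5 - 1/48.5 = 0.02589 cm^-1, so d_i1 = 38.620 cm.
m_1 = -(38.620)/48.5 = -0.7963.
The intermediate image is 38.620 cm to the right of lens 1, so d_o2 = L - d_i1 = 73.5 - 38.620 = 34.880 cm.
Lens 2: 1/d_i2 = 1/f_2 - 1/d_o2 = 1/11.5 - 1/(34.880) = 0.05829 cm^-1, so d_i2 = 17.157 cm.
m_2 = -(17.157)/(34.880) = -0.4919.
The system's lateral magnification is m_1 m_2 = (-0.7963)(-0.4919) = 0.3917.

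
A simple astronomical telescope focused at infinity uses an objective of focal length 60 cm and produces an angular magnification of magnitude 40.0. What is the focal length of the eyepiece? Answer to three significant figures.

|M| = f_obj/f_eye, so f_eye = f_obj/|M| = 60/40.0 = 1.500 cm.

1.50 cm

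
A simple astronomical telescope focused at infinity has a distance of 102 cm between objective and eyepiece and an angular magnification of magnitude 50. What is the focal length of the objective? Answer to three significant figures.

In normal adjustment the tube length equals f_obj + f_eye and |M| = f_obj/f_eye.
So f_obj = 50 f_eye and 50 f_eye + f_eye = 102 cm, giving f_eye = 102/51 = 2.000 cm and f_obj = 100.000 cm.

100 cm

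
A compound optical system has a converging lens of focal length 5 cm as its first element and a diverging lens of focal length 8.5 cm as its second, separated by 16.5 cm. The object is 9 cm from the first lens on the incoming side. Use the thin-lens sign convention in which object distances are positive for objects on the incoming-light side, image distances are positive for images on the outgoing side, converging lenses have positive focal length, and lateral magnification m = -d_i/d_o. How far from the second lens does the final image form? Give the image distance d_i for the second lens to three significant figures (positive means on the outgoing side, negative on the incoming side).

First lens: d_i1 = 1/(1/5 - 1/9) = 11.250 cm.
That image sits 5.250 cm in front of the second lens, so d_o2 = 5.250 cm.
Second lens: d_i2 = 1/(1/(-8.5) - 1/(5.250)) = -3.245 cm.

-3.25 cm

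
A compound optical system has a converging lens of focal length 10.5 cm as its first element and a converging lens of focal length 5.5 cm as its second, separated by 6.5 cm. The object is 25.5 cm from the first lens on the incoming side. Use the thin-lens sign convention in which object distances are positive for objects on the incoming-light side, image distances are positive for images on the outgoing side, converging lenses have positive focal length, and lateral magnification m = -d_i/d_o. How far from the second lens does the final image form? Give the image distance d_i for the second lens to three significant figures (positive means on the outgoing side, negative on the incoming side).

Applying the thin-lens equation to the first lens, 1/10.5 = 1/25.5 + 1/d_i1, which gives d_i1 = 17.850 cm.
Since 17.850 cm > 6.5 cm, the first image lies past the second lens and serves as a virtual object: d_o2 = L - d_i1 = -11.350 cm.
Applying the thin-lens equation again with f_2 = 5.5 cm and d_o2 = -11.350 cm gives d_i2 = 3.705 cm.

3.70 cm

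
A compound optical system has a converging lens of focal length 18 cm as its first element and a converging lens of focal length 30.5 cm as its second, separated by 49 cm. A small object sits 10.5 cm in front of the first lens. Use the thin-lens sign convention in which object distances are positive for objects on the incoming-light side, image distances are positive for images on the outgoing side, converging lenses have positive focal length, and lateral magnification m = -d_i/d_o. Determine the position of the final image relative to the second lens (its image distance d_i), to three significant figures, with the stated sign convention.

51.8 cm

Lens 1: 1/d_i1 = 1/f_1 - 1/d_o1 = 1/18 - 1/10.5 = -0.03968 cm^-1, so d_i1 = -25.200 cm.
With d_i1 < 0 the first image is virtual and lies on the object side; the object distance for lens 2 is d_o2 = 49 - (-25.200) = 74.200 cm.
Lens 2: 1/d_i2 = 1/f_2 - 1/d_o2 = 1/30.5 - 1/(74.200) = 0.01931 cm^-1, so d_i2 = 51.787 cm.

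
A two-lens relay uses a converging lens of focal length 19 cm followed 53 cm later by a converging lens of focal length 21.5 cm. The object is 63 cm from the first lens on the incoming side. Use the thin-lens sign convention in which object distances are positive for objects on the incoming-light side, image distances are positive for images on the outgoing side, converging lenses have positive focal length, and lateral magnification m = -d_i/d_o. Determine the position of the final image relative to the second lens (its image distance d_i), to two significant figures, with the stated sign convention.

Applying the thin-lens equation to the first lens, 1/19 = 1/63 + 1/d_i1, which gives d_i1 = 27.205 cm.
Object distance for lens 2: d_o2 = 53 - 27.205 = 25.795 cm.
Applying the thin-lens equation again with f_2 = 21.5 cm and d_o2 = 25.795 cm gives d_i2 = 129.114 cm.

130 cm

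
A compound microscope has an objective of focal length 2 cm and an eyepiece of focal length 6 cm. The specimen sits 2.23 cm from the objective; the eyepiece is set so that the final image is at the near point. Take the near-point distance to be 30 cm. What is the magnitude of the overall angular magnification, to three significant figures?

Objective: 1/d_i = 1/f_obj - 1/d_o = 1/2 - 1/2.23 = 0.05157 cm^-1, so d_i = 19.391 cm.
m_obj = -d_i/d_o = -19.391/2.23 = -8.696.
Eyepiece angular magnification (image at near point): M_eye = 1 + D/f_e = 1 + 30/6 = 6.000.
Overall M = m_obj x M_eye = (-8.696)(6.000) = -52.17.
|M| = 52.17.

52.2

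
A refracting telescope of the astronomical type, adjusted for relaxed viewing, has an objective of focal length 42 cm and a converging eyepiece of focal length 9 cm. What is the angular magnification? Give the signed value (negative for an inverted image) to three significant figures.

-4.67

M = -f_obj/f_eye = -42/(9) = -4.667.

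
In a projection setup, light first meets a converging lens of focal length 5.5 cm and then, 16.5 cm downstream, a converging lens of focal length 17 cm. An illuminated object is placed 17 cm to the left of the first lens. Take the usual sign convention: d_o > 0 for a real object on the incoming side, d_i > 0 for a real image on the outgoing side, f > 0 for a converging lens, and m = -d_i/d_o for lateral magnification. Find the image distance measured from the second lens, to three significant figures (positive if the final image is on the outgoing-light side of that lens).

-16.5 cm

Lens 1: 1/d_i1 = 1/f_1 - 1/d_o1 = 1/5.5 - 1/17 = 0.12299 cm^-1, so d_i1 = 8.130 cm.
That image sits 8.370 cm in front of the second lens, so d_o2 = 8.370 cm.
Lens 2: 1/d_i2 = 1/f_2 - 1/d_o2 = 1/17 - 1/(8.370) = -0.06066 cm^-1, so d_i2 = -16.486 cm.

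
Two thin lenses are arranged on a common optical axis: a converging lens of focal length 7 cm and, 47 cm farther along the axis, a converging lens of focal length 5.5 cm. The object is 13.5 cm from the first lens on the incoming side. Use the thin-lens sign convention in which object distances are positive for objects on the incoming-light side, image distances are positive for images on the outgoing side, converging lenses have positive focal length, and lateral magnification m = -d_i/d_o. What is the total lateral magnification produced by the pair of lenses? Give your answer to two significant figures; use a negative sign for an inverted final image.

Lens 1: 1/d_i1 = 1/f_1 - 1/d_o1 = 1/7 - 1/13.5 = 0.06878 cm^-1, so d_i1 = 14.538 cm.
m_1 = -(14.538)/13.5 = -1.0769.
The intermediate image is 14.538 cm to the right of lens 1, so d_o2 = L - d_i1 = 47 - 14.538 = 32.462 cm.
Lens 2: 1/d_i2 = 1/f_2 - 1/d_o2 = 1/5.5 - 1/(32.462) = 0.15101 cm^-1, so d_i2 = 6.622 cm.
m_2 = -(6.622)/(32.462) = -0.2040.
Overall magnification: m = m_1 m_2 = 0.2197.

0.22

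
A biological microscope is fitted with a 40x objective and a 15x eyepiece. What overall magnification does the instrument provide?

600

The overall magnification of a compound microscope is the product of the objective and eyepiece magnifications:
M = M_obj x M_eye = 40 x 15 = 600.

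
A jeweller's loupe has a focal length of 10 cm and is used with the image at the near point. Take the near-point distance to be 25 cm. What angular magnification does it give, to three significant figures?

M = 1 + D/f = 1 + 25/10 = 3.500.

3.50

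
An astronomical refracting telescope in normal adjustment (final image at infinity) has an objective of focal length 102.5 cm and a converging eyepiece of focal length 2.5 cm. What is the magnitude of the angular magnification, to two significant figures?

41

|M| = f_obj/|f_eye| = 102.5/2.5 = 41.000.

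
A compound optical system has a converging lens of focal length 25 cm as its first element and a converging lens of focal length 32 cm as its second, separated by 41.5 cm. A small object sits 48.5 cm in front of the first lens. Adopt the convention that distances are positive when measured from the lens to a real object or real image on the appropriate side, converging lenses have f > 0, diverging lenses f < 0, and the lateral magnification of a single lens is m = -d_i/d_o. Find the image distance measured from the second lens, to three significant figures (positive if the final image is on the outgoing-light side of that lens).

First lens: d_i1 = 1/(1/25 - 1/48.5) = 51.596 cm.
This image would form 51.596 cm past lens 1, i.e. 10.096 cm beyond lens 2, so it is a virtual object for lens 2: d_o2 = 41.5 - 51.596 = -10.096 cm.
Second lens: d_i2 = 1/(1/32 - 1/(-10.096)) = 7.675 cm.

7.67 cm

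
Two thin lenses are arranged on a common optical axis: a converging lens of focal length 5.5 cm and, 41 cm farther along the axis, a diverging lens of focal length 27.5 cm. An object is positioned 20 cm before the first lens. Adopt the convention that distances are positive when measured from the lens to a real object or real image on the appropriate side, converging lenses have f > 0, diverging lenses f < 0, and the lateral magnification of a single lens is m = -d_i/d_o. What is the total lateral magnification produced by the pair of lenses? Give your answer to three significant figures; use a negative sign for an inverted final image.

-0.171

Applying the thin-lens equation to the first lens, 1/5.5 = 1/20 + 1/d_i1, which gives d_i1 = 7.586 cm.
Its lateral magnification is m_1 = -d_i1/d_o1 = -(7.586)/20 = -0.3793.
That image sits 33.414 cm in front of the second lens, so d_o2 = 33.414 cm.
Applying the thin-lens equation again with f_2 = -27.5 cm and d_o2 = 33.414 cm gives d_i2 = -15.085 cm.
m_2 = -(-15.085)/(33.414) = 0.4515.
Overall magnification: m = m_1 m_2 = -0.1712.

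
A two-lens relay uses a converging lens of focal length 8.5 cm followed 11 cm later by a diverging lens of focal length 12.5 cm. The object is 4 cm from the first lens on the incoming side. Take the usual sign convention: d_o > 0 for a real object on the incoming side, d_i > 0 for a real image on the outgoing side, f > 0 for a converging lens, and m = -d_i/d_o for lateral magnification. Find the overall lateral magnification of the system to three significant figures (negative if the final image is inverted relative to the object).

Applying the thin-lens equation to the first lens, 1/8.5 = 1/4 + 1/d_i1, which gives d_i1 = -7.556 cm.
Its lateral magnification is m_1 = -d_i1/d_o1 = -(-7.556)/4 = 1.8889.
With d_i1 < 0 the first image is virtual and lies on the object side; the object distance for lens 2 is d_o2 = 11 - (-7.556) = 18.556 cm.
Applying the thin-lens equation again with f_2 = -12.5 cm and d_o2 = 18.556 cm gives d_i2 = -7.469 cm.
m_2 = -(-7.469)/(18.556) = 0.4025.
Overall magnification: m = m_1 m_2 = 0.7603.

0.760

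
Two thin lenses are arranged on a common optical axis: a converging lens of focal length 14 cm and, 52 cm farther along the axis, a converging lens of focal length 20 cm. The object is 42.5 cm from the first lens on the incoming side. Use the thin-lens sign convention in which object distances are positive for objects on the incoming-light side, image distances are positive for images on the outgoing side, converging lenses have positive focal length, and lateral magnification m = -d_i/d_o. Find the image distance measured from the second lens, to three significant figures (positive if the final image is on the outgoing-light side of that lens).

56.0 cm

Lens 1: 1/d_i1 = 1/f_1 - 1/d_o1 = 1/14 - 1/42.5 = 0.04790 cm^-1, so d_i1 = 20.877 cm.
That image sits 31.123 cm in front of the second lens, so d_o2 = 31.123 cm.
Lens 2: 1/d_i2 = 1/f_2 - 1/d_o2 = 1/20 - 1/(31.123) = 0.01787 cm^-1, so d_i2 = 55.962 cm.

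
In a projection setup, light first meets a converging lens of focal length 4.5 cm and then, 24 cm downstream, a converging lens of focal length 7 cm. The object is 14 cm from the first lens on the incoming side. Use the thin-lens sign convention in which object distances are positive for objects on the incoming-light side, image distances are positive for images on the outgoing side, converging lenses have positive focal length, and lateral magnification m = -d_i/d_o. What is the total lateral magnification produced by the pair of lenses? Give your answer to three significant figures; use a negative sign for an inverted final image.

0.320

Lens 1: 1/d_i1 = 1/f_1 - 1/d_o1 = 1/4.5 - 1/14 = 0.15079 cm^-1, so d_i1 = 6.632 cm.
m_1 = -(6.632)/14 = -0.4737.
That image sits 17.368 cm in front of the second lens, so d_o2 = 17.368 cm.
Lens 2: 1/d_i2 = 1/f_2 - 1/d_o2 = 1/7 - 1/(17.368) = 0.08528 cm^-1, so d_i2 = 11.726 cm.
m_2 = -(11.726)/(17.368) = -0.6751.
The system's lateral magnification is m_1 m_2 = (-0.4737)(-0.6751) = 0.3198.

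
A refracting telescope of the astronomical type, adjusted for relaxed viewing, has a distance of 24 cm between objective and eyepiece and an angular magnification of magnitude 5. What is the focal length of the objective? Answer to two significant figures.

20 cm

In normal adjustment the tube length equals f_obj + f_eye and |M| = f_obj/f_eye.
So f_obj = 5 f_eye and 5 f_eye + f_eye = 24 cm, giving f_eye = 24/6 = 4.000 cm and f_obj = 20.000 cm.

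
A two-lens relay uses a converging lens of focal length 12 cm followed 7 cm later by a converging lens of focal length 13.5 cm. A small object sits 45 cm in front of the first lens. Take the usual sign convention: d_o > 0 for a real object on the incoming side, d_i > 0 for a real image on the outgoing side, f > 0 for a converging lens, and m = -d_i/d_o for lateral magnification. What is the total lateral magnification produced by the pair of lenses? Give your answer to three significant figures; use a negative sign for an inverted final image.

Lens 1: 1/d_i1 = 1/f_1 - 1/d_o1 = 1/12 - 1/45 = 0.06111 cm^-1, so d_i1 = 16.364 cm.
m_1 = -(16.364)/45 = -0.3636.
Since 16.364 cm > 7 cm, the first image lies past the second lens and serves as a virtual object: d_o2 = L - d_i1 = -9.364 cm.
Lens 2: 1/d_i2 = 1/f_2 - 1/d_o2 = 1/13.5 - 1/(-9.364) = 0.18087 cm^-1, so d_i2 = 5.529 cm.
m_2 = -(5.529)/(-9.364) = 0.5905.
Overall magnification: m = m_1 m_2 = -0.2147.

-0.215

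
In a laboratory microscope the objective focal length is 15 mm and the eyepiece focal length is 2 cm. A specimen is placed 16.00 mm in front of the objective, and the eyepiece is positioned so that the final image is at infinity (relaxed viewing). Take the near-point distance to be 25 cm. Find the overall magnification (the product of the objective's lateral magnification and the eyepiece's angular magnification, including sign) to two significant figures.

Convert to cm: f_obj = 15 mm = 1.5 cm; d_o = 16.00 mm = 1.60 cm.
Objective: 1/d_i = 1/f_obj - 1/d_o = 1/1.5 - 1/1.60 = 0.04167 cm^-1, so d_i = 24.000 cm.
m_obj = -d_i/d_o = -24.000/1.60 = -15.000.
Eyepiece angular magnification (image at infinity): M_eye = D/f_e = 25/2 = 12.500.
Overall M = m_obj x M_eye = (-15.000)(12.500) = -187.50.

-190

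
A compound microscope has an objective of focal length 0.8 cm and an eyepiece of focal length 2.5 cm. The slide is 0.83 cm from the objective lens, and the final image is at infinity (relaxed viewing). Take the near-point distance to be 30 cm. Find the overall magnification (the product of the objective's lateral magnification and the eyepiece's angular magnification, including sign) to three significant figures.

Objective: 1/d_i = 1/f_obj - 1/d_o = 1/0.8 - 1/0.83 = 0.04518 cm^-1, so d_i = 22.133 cm.
m_obj = -d_i/d_o = -22.133/0.83 = -26.667.
Eyepiece angular magnification (image at infinity): M_eye = D/f_e = 30/2.5 = 12.000.
Overall M = m_obj x M_eye = (-26.667)(12.000) = -320.00.

-320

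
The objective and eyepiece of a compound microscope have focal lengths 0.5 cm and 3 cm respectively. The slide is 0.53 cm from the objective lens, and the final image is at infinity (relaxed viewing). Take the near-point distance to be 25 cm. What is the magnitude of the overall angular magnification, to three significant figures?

Objective: 1/d_i = 1/f_obj - 1/d_o = 1/0.5 - 1/0.53 = 0.11321 cm^-1, so d_i = 8.833 cm.
m_obj = -d_i/d_o = -8.833/0.53 = -16.667.
Eyepiece angular magnification (image at infinity): M_eye = D/f_e = 25/3 = 8.333.
Overall M = m_obj x M_eye = (-16.667)(8.333) = -138.89.
|M| = 138.89.

139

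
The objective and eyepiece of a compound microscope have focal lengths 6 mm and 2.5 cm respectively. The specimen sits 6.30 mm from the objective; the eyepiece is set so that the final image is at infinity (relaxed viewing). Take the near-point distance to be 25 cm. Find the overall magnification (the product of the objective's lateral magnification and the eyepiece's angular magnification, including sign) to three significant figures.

Convert to cm: f_obj = 6 mm = 0.6 cm; d_o = 6.30 mm = 0.63 cm.
Objective: 1/d_i = 1/f_obj - 1/d_o = 1/0.6 - 1/0.63 = 0.07937 cm^-1, so d_i = 12.600 cm.
m_obj = -d_i/d_o = -12.600/0.63 = -20.000.
Eyepiece angular magnification (image at infinity): M_eye = D/f_e = 25/2.5 = 10.000.
Overall M = m_obj x M_eye = (-20.000)(10.000) = -200.00.

-200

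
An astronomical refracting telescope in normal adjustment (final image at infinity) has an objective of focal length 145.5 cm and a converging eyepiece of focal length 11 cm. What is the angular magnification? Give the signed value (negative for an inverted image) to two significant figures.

M = -f_obj/f_eye = -145.5/(11) = -13.227.

-13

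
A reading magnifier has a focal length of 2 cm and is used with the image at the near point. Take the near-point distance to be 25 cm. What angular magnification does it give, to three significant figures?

13.5

M = 1 + D/f = 1 + 25/2 = 13.500.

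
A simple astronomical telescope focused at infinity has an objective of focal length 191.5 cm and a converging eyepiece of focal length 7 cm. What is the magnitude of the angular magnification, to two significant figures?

|M| = f_obj/|f_eye| = 191.5/7 = 27.357.

27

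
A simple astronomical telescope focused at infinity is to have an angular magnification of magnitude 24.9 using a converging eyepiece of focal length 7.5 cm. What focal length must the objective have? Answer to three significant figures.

187 cm

|M| = f_obj/|f_eye|, so f_obj = |M| x |f_eye| = 24.9 x 7.5 = 186.750 cm.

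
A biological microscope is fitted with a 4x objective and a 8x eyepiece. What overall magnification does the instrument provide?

The overall magnification of a compound microscope is the product of the objective and eyepiece magnifications:
M = M_obj x M_eye = 4 x 8 = 32.

32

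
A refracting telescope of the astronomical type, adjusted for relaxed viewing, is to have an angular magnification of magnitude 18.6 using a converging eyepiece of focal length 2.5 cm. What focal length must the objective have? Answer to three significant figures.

46.5 cm

|M| = f_obj/|f_eye|, so f_obj = |M| x |f_eye| = 18.6 x 2.5 = 46.500 cm.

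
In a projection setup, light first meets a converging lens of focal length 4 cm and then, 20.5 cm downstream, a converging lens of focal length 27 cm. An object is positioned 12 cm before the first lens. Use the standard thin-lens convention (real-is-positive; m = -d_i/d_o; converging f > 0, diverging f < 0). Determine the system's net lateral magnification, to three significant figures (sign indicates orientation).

Applying the thin-lens equation to the first lens, 1/4 = 1/12 + 1/d_i1, which gives d_i1 = 6.000 cm.
Its lateral magnification is m_1 = -d_i1/d_o1 = -(6.000)/12 = -0.5000.
The intermediate image is 6.000 cm to the right of lens 1, so d_o2 = L - d_i1 = 20.5 - 6.000 = 14.500 cm.
Applying the thin-lens equation again with f_2 = 27 cm and d_o2 = 14.500 cm gives d_i2 = -31.320 cm.
m_2 = -(-31.320)/(14.500) = 2.1600.
Total m = m_1 x m_2 = (-0.5000)(2.1600) = -1.0800.

-1.08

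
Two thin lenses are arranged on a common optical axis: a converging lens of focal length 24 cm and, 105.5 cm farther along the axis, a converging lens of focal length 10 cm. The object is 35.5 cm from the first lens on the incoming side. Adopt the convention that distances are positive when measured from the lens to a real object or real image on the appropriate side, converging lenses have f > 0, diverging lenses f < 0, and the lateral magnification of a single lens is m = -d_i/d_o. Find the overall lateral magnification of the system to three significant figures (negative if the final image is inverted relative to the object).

0.975

Applying the thin-lens equation to the first lens, 1/24 = 1/35.5 + 1/d_i1, which gives d_i1 = 74.087 cm.
Its lateral magnification is m_1 = -d_i1/d_o1 = -(74.087)/35.5 = -2.0870.
Object distance for lens 2: d_o2 = 105.5 - 74.087 = 31.413 cm.
Applying the thin-lens equation again with f_2 = 10 cm and d_o2 = 31.413 cm gives d_i2 = 14.670 cm.
m_2 = -(14.670)/(31.413) = -0.4670.
The system's lateral magnification is m_1 m_2 = (-2.0870)(-0.4670) = 0.9746.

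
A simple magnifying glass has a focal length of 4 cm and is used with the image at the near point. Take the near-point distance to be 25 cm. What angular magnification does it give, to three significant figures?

7.25

M = 1 + D/f = 1 + 25/4 = 7.250.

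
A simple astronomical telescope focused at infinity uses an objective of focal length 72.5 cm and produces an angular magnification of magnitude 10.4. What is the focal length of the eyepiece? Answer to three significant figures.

6.97 cm

|M| = f_obj/f_eye, so f_eye = f_obj/|M| = 72.5/10.4 = 6.971 cm.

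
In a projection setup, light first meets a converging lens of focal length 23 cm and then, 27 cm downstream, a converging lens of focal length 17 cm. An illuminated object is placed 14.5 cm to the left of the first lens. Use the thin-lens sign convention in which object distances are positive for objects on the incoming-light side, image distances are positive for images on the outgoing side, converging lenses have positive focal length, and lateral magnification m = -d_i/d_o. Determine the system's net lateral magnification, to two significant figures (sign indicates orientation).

-0.93

Applying the thin-lens equation to the first lens, 1/23 = 1/14.5 + 1/d_i1, which gives d_i1 = -39.235 cm.
Its lateral magnification is m_1 = -d_i1/d_o1 = -(-39.235)/14.5 = 2.7059.
With d_i1 < 0 the first image is virtual and lies on the object side; the object distance for lens 2 is d_o2 = 27 - (-39.235) = 66.235 cm.
Applying the thin-lens equation again with f_2 = 17 cm and d_o2 = 66.235 cm gives d_i2 = 22.870 cm.
m_2 = -(22.870)/(66.235) = -0.3453.
Overall magnification: m = m_1 m_2 = -0.9343.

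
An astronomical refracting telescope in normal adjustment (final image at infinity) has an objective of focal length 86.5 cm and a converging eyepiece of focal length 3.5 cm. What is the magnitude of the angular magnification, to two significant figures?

|M| = f_obj/|f_eye| = 86.5/3.5 = 24.714.

25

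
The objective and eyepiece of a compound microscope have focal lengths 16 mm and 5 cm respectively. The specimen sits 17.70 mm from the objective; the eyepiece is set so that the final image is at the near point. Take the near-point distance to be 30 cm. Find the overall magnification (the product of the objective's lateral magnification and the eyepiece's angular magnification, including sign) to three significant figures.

-65.9

Convert to cm: f_obj = 16 mm = 1.6 cm; d_o = 17.70 mm = 1.77 cm.
Objective: 1/d_i = 1/f_obj - 1/d_o = 1/1.6 - 1/1.77 = 0.06003 cm^-1, so d_i = 16.659 cm.
m_obj = -d_i/d_o = -16.659/1.77 = -9.412.
Eyepiece angular magnification (image at near point): M_eye = 1 + D/f_e = 1 + 30/5 = 7.000.
Overall M = m_obj x M_eye = (-9.412)(7.000) = -65.88.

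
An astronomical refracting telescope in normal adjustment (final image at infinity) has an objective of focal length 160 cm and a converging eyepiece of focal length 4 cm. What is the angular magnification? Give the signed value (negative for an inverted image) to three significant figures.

M = -f_obj/f_eye = -160/(4) = -40.000.

-40.0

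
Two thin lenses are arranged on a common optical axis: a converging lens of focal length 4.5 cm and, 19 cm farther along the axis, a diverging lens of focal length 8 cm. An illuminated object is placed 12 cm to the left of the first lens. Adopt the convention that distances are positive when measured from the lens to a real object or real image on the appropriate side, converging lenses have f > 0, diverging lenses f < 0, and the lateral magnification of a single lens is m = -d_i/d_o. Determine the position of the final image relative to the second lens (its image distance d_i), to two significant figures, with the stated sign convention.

Lens 1: 1/d_i1 = 1/f_1 - 1/d_o1 = 1/4.5 - 1/12 = 0.13889 cm^-1, so d_i1 = 7.200 cm.
That image sits 11.800 cm in front of the second lens, so d_o2 = 11.800 cm.
Lens 2: 1/d_i2 = 1/f_2 - 1/d_o2 = 1/(-8) - 1/(11.800) = -0.20975 cm^-1, so d_i2 = -4.768 cm.

-4.8 cm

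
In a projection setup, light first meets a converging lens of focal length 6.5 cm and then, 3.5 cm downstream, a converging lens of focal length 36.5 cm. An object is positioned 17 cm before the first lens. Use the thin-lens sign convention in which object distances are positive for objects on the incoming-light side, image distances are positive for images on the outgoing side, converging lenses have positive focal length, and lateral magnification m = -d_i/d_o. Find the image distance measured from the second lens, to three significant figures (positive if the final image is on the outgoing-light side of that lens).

Applying the thin-lens equation to the first lens, 1/6.5 = 1/17 + 1/d_i1, which gives d_i1 = 10.524 cm.
Since 10.524 cm > 3.5 cm, the first image lies past the second lens and serves as a virtual object: d_o2 = L - d_i1 = -7.024 cm.
Applying the thin-lens equation again with f_2 = 36.5 cm and d_o2 = -7.024 cm gives d_i2 = 5.890 cm.

5.89 cm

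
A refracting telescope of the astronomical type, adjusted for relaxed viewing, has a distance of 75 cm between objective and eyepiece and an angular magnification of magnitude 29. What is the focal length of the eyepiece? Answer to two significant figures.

In normal adjustment the tube length equals f_obj + f_eye and |M| = f_obj/f_eye.
So f_obj = 29 f_eye and 29 f_eye + f_eye = 75 cm, giving f_eye = 75/30 = 2.500 cm and f_obj = 72.500 cm.

2.5 cm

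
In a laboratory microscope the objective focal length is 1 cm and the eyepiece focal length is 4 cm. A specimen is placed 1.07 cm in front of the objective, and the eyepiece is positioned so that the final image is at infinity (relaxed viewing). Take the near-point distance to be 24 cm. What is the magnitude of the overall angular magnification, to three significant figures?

Objective: 1/d_i = 1/f_obj - 1/d_o = 1/1 - 1/1.07 = 0.06542 cm^-1, so d_i = 15.286 cm.
m_obj = -d_i/d_o = -15.286/1.07 = -14.286.
Eyepiece angular magnification (image at infinity): M_eye = D/f_e = 24/4 = 6.000.
Overall M = m_obj x M_eye = (-14.286)(6.000) = -85.71.
|M| = 85.71.

85.7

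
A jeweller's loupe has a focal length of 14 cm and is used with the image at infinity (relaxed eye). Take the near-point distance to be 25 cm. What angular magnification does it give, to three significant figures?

1.79

M = D/f = 25/14 = 1.786.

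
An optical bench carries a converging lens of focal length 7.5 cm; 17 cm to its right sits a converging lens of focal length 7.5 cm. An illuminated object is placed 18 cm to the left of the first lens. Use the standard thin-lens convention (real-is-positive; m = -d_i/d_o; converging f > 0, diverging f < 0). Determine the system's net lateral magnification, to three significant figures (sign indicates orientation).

First lens: d_i1 = 1/(1/7.5 - 1/18) = 12.857 cm.
m_1 = -(12.857)/18 = -0.7143.
Object distance for lens 2: d_o2 = 17 - 12.857 = 4.143 cm.
Second lens: d_i2 = 1/(1/7.5 - 1/(4.143)) = -9.255 cm.
m_2 = -(-9.255)/(4.143) = 2.2340.
Overall magnification: m = m_1 m_2 = -1.5957.

-1.60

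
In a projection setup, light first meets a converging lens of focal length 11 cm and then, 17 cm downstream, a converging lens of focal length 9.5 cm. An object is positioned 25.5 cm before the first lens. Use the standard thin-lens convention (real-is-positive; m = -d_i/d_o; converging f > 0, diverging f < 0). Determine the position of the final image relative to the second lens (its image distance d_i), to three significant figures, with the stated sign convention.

1.88 cm

Lens 1: 1/d_i1 = 1/f_1 - 1/d_o1 = 1/11 - 1/25.5 = 0.05169 cm^-1, so d_i1 = 19.345 cm.
This image would form 19.345 cm past lens 1, i.e. 2.345 cm beyond lens 2, so it is a virtual object for lens 2: d_o2 = 17 - 19.345 = -2.345 cm.
Lens 2: 1/d_i2 = 1/f_2 - 1/d_o2 = 1/9.5 - 1/(-2.345) = 0.53173 cm^-1, so d_i2 = 1.881 cm.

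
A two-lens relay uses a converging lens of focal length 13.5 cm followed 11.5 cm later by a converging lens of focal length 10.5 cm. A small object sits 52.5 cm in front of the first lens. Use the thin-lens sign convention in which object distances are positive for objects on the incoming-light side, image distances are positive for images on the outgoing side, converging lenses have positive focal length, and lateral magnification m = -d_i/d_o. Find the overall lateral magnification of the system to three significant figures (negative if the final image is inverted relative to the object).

-0.212

Lens 1: 1/d_i1 = 1/f_1 - 1/d_o1 = 1/13.5 - 1/52.5 = 0.05503 cm^-1, so d_i1 = 18.173 cm.
m_1 = -(18.173)/52.5 = -0.3462.
Since 18.173 cm > 11.5 cm, the first image lies past the second lens and serves as a virtual object: d_o2 = L - d_i1 = -6.673 cm.
Lens 2: 1/d_i2 = 1/f_2 - 1/d_o2 = 1/10.5 - 1/(-6.673) = 0.24509 cm^-1, so d_i2 = 4.080 cm.
m_2 = -(4.080)/(-6.673) = 0.6114.
Total m = m_1 x m_2 = (-0.3462)(0.6114) = -0.2116.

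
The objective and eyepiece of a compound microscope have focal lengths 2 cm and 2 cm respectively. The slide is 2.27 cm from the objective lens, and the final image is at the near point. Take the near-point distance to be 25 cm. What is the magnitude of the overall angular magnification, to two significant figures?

Objective: 1/d_i = 1/f_obj - 1/d_o = 1/2 - 1/2.27 = 0.05947 cm^-1, so d_i = 16.815 cm.
m_obj = -d_i/d_o = -16.815/2.27 = -7.407.
Eyepiece angular magnification (image at near point): M_eye = 1 + D/f_e = 1 + 25/2 = 13.500.
Overall M = m_obj x M_eye = (-7.407)(13.500) = -100.00.
|M| = 100.00.

100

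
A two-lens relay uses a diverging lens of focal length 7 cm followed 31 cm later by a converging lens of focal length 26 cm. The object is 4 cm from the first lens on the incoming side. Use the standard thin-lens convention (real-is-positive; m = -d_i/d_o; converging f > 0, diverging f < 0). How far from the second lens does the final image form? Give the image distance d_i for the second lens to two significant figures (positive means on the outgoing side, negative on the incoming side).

120 cm

First lens: d_i1 = 1/(1/(-7) - 1/4) = -2.545 cm.
With d_i1 < 0 the first image is virtual and lies on the object side; the object distance for lens 2 is d_o2 = 31 - (-2.545) = 33.545 cm.
Second lens: d_i2 = 1/(1/26 - 1/(33.545)) = 115.590 cm.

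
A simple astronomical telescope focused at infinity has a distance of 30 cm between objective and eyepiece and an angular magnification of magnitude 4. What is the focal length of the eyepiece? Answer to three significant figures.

6.00 cm

In normal adjustment the tube length equals f_obj + f_eye and |M| = f_obj/f_eye.
So f_obj = 4 f_eye and 4 f_eye + f_eye = 30 cm, giving f_eye = 30/5 = 6.000 cm and f_obj = 24.000 cm.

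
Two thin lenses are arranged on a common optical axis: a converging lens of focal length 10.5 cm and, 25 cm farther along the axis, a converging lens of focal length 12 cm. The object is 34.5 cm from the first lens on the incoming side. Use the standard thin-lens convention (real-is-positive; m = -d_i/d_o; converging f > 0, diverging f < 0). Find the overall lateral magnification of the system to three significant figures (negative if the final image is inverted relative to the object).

Applying the thin-lens equation to the first lens, 1/10.5 = 1/34.5 + 1/d_i1, which gives d_i1 = 15.094 cm.
Its lateral magnification is m_1 = -d_i1/d_o1 = -(15.094)/34.5 = -0.4375.
Object distance for lens 2: d_o2 = 25 - 15.094 = 9.906 cm.
Applying the thin-lens equation again with f_2 = 12 cm and d_o2 = 9.906 cm gives d_i2 = -56.776 cm.
m_2 = -(-56.776)/(9.906) = 5.7313.
The system's lateral magnification is m_1 m_2 = (-0.4375)(5.7313) = -2.5075.

-2.51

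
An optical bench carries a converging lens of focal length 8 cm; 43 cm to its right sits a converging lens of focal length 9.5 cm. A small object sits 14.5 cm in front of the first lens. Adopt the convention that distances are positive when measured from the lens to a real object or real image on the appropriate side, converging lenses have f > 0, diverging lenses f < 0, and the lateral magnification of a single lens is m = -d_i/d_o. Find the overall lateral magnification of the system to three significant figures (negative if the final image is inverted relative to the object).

First lens: d_i1 = 1/(1/8 - 1/14.5) = 17.846 cm.
m_1 = -(17.846)/14.5 = -1.2308.
Object distance for lens 2: d_o2 = 43 - 17.846 = 25.154 cm.
Second lens: d_i2 = 1/(1/9.5 - 1/(25.154)) = 15.265 cm.
m_2 = -(15.265)/(25.154) = -0.6069.
Total m = m_1 x m_2 = (-1.2308)(-0.6069) = 0.7469.

0.747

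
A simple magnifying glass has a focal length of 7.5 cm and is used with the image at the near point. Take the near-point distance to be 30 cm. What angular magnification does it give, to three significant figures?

M = 1 + D/f = 1 + 30/7.5 = 5.000.

5.00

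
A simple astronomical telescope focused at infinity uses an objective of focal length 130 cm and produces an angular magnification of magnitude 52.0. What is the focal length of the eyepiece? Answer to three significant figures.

2.50 cm

|M| = f_obj/f_eye, so f_eye = f_obj/|M| = 130/52.0 = 2.500 cm.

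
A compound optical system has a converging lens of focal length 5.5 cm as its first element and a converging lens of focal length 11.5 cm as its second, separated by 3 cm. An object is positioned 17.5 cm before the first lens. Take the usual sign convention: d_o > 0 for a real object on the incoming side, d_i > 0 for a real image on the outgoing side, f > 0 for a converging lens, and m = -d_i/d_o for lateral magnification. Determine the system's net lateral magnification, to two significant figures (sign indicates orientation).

Lens 1: 1/d_i1 = 1/f_1 - 1/d_o1 = 1/5.5 - 1/17.5 = 0.12468 cm^-1, so d_i1 = 8.021 cm.
m_1 = -(8.021)/17.5 = -0.4583.
Since 8.021 cm > 3 cm, the first image lies past the second lens and serves as a virtual object: d_o2 = L - d_i1 = -5.021 cm.
Lens 2: 1/d_i2 = 1/f_2 - 1/d_o2 = 1/11.5 - 1/(-5.021) = 0.28613 cm^-1, so d_i2 = 3.495 cm.
m_2 = -(3.495)/(-5.021) = 0.6961.
The system's lateral magnification is m_1 m_2 = (-0.4583)(0.6961) = -0.3190.

-0.32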